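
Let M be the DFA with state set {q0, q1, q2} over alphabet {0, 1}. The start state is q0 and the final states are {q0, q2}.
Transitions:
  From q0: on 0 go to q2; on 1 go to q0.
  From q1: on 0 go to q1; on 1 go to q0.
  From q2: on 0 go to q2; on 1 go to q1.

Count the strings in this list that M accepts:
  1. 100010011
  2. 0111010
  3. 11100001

100010011: accepted
0111010: rejected
11100001: rejected

1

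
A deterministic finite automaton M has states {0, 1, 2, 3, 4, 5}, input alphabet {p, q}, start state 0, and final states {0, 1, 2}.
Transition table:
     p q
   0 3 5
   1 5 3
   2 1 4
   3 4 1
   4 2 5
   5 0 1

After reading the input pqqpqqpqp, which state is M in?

0 --p--> 3
3 --q--> 1
1 --q--> 3
3 --p--> 4
4 --q--> 5
5 --q--> 1
1 --p--> 5
5 --q--> 1
1 --p--> 5

5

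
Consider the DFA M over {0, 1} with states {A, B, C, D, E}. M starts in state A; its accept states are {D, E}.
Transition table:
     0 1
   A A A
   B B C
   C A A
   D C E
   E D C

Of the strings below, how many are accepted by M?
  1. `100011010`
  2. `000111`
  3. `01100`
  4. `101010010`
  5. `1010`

0

`100011010`: rejected
`000111`: rejected
`01100`: rejected
`101010010`: rejected
`1010`: rejected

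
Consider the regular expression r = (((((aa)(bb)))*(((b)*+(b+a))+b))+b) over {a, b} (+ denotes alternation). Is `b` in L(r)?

yes

The left alternative ((((aa)(bb)))*(((b)*+(b+a))+b)) matches b.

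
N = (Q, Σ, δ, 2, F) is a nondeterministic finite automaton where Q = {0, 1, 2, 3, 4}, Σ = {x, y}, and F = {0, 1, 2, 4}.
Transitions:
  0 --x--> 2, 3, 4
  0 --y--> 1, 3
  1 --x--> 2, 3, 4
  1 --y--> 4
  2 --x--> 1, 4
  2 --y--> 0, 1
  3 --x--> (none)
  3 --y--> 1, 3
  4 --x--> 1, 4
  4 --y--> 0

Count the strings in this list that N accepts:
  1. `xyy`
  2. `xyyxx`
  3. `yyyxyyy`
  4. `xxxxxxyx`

4

`xyy`: accepted
`xyyxx`: accepted
`yyyxyyy`: accepted
`xxxxxxyx`: accepted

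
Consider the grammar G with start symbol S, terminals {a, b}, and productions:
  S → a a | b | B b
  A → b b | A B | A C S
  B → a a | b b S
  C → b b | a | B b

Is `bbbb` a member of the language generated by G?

yes

S ⇒ Bb ⇒ bbSb ⇒ bbbb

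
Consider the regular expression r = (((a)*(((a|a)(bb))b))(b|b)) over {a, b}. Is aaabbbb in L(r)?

Split as aaabbb·b: ((a)*(((a|a)(bb))b)) matches aaabbb and (b|b) matches b.

yes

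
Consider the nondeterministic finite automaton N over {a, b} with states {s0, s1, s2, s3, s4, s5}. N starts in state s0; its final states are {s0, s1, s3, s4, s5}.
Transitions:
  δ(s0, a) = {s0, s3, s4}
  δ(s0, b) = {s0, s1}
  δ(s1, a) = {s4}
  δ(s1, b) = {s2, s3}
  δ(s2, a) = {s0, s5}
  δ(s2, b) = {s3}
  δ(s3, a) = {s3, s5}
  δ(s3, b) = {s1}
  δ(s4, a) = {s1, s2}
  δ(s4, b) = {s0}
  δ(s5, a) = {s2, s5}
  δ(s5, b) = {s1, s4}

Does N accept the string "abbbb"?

accepted

Start: {s0}
read a: {s0, s3, s4}
read b: {s0, s1}
read b: {s0, s1, s2, s3}
read b: {s0, s1, s2, s3}
read b: {s0, s1, s2, s3}
Reachable ∩ accepting = {s0, s1, s3} — nonempty.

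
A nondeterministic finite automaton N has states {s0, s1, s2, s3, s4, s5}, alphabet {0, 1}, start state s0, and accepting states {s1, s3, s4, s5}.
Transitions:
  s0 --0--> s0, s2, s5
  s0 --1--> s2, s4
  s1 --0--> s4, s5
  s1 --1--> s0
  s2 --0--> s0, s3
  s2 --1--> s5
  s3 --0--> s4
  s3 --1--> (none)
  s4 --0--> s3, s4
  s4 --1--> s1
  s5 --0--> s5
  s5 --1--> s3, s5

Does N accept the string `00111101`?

accepted

Start: {s0}
read 0: {s0, s2, s5}
read 0: {s0, s2, s3, s5}
read 1: {s2, s3, s4, s5}
read 1: {s1, s3, s5}
read 1: {s0, s3, s5}
read 1: {s2, s3, s4, s5}
read 0: {s0, s3, s4, s5}
read 1: {s1, s2, s3, s4, s5}
Reachable ∩ accepting = {s1, s3, s4, s5} — nonempty.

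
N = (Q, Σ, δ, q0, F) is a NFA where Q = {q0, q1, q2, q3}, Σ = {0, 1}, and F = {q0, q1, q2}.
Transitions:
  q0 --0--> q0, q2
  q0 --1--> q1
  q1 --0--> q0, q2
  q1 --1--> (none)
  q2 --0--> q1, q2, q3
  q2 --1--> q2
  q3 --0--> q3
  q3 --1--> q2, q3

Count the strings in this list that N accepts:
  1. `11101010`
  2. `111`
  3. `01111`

`11101010`: rejected
`111`: rejected
`01111`: accepted

1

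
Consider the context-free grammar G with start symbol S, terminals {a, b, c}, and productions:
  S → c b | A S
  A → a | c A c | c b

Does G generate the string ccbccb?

yes

S ⇒ AS ⇒ cAcS ⇒ ccbcS ⇒ ccbccb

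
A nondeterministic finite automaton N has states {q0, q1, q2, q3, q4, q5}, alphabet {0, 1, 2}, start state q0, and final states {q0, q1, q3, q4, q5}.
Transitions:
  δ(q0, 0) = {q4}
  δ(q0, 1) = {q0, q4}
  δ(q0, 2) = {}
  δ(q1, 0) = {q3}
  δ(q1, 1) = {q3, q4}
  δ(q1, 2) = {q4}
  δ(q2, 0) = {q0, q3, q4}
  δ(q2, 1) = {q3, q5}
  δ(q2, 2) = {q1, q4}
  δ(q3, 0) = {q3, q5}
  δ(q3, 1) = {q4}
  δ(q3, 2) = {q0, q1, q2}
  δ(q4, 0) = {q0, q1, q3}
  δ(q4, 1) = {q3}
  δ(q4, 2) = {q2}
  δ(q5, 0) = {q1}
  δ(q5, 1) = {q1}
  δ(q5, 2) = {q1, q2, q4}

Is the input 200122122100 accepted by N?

Start: {q0}
read 2: {}
The reachable set is empty and stays empty for the remaining 11 symbols.
Reachable ∩ accepting = {} — empty.

rejected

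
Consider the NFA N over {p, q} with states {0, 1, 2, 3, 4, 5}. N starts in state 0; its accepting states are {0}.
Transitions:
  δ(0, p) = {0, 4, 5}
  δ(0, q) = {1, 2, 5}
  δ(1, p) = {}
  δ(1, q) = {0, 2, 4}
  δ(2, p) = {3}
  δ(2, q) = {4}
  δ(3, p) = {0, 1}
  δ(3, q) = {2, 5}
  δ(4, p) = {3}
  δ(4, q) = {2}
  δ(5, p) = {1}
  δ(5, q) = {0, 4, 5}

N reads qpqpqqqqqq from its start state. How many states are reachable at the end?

5

Start: {0}
read q: {1, 2, 5}
read p: {1, 3}
read q: {0, 2, 4, 5}
read p: {0, 1, 3, 4, 5}
read q: {0, 1, 2, 4, 5}
read q: {0, 1, 2, 4, 5}
read q: {0, 1, 2, 4, 5}
read q: {0, 1, 2, 4, 5}
read q: {0, 1, 2, 4, 5}
read q: {0, 1, 2, 4, 5}
Final reachable set {0, 1, 2, 4, 5} has 5 states.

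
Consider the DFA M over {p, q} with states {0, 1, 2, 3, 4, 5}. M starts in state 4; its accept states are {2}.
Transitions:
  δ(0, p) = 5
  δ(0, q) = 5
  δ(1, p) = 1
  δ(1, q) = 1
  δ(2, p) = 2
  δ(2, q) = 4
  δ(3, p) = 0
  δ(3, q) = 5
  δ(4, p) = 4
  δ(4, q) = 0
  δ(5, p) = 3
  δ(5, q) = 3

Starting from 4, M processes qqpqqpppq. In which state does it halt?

5

4 --q--> 0
0 --q--> 5
5 --p--> 3
3 --q--> 5
5 --q--> 3
3 --p--> 0
0 --p--> 5
5 --p--> 3
3 --q--> 5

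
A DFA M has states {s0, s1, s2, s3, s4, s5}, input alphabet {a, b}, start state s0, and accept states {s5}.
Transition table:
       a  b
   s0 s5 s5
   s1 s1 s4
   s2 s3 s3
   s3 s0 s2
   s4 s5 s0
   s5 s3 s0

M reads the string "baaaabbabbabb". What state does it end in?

s5

s0 --b--> s5
s5 --a--> s3
s3 --a--> s0
s0 --a--> s5
s5 --a--> s3
s3 --b--> s2
s2 --b--> s3
s3 --a--> s0
s0 --b--> s5
s5 --b--> s0
s0 --a--> s5
s5 --b--> s0
s0 --b--> s5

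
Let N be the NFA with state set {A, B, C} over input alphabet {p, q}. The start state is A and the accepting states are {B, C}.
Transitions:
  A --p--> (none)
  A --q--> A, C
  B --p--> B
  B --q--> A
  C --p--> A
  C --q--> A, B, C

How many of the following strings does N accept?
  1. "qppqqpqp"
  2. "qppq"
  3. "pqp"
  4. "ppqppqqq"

0

"qppqqpqp": rejected
"qppq": rejected
"pqp": rejected
"ppqppqqq": rejected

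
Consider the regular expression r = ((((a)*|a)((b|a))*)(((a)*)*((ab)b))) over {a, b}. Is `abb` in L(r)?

Split as ε·abb: (((a)*|a)((b|a))*) matches ε and (((a)*)*((ab)b)) matches abb.

yes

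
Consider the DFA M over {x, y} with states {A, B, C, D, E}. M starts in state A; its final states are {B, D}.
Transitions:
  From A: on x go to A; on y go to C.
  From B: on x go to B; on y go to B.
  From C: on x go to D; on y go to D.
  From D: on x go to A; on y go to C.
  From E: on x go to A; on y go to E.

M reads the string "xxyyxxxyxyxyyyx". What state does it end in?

A --x--> A
A --x--> A
A --y--> C
C --y--> D
D --x--> A
A --x--> A
A --x--> A
A --y--> C
C --x--> D
D --y--> C
C --x--> D
D --y--> C
C --y--> D
D --y--> C
C --x--> D

D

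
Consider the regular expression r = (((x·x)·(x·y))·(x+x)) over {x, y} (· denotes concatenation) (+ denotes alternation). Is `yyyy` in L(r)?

No split of yyyy into u·v has ((x·x)·(x·y)) matching u and (x+x) matching v.

no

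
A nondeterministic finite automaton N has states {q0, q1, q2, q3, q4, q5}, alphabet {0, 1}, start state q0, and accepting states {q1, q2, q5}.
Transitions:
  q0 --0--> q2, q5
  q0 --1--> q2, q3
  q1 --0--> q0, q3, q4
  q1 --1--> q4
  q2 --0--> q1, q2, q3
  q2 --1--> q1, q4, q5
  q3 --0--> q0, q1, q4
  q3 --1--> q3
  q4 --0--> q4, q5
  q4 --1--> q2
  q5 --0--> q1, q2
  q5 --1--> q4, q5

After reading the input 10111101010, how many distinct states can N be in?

6

Start: {q0}
read 1: {q2, q3}
read 0: {q0, q1, q2, q3, q4}
read 1: {q1, q2, q3, q4, q5}
read 1: {q1, q2, q3, q4, q5}
read 1: {q1, q2, q3, q4, q5}
read 1: {q1, q2, q3, q4, q5}
read 0: {q0, q1, q2, q3, q4, q5}
read 1: {q1, q2, q3, q4, q5}
read 0: {q0, q1, q2, q3, q4, q5}
read 1: {q1, q2, q3, q4, q5}
read 0: {q0, q1, q2, q3, q4, q5}
Final reachable set {q0, q1, q2, q3, q4, q5} has 6 states.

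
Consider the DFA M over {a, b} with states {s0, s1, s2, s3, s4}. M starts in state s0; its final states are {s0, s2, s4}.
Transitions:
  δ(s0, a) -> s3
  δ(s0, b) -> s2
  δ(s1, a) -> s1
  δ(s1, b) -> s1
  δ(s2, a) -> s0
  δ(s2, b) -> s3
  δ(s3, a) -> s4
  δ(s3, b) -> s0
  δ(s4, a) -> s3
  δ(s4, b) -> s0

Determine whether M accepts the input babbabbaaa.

s0 --b--> s2
s2 --a--> s0
s0 --b--> s2
s2 --b--> s3
s3 --a--> s4
s4 --b--> s0
s0 --b--> s2
s2 --a--> s0
s0 --a--> s3
s3 --a--> s4
End in state s4, which is an accepting state.

accepted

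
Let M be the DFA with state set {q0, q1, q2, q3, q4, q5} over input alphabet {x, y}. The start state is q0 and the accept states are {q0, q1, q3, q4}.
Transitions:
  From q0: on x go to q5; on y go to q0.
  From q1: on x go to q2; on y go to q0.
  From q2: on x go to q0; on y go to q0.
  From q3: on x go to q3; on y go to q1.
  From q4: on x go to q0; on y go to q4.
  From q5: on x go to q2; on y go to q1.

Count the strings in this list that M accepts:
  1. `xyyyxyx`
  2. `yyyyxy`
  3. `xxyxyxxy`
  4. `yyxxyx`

2

`xyyyxyx`: rejected
`yyyyxy`: accepted
`xxyxyxxy`: accepted
`yyxxyx`: rejected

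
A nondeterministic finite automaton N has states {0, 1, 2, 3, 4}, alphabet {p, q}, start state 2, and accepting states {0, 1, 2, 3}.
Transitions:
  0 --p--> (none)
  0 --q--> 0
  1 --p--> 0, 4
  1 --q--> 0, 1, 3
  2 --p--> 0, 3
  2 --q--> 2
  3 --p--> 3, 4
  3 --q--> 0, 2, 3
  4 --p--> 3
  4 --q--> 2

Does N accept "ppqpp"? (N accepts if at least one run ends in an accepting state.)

accepted

Start: {2}
read p: {0, 3}
read p: {3, 4}
read q: {0, 2, 3}
read p: {0, 3, 4}
read p: {3, 4}
Reachable ∩ accepting = {3} — nonempty.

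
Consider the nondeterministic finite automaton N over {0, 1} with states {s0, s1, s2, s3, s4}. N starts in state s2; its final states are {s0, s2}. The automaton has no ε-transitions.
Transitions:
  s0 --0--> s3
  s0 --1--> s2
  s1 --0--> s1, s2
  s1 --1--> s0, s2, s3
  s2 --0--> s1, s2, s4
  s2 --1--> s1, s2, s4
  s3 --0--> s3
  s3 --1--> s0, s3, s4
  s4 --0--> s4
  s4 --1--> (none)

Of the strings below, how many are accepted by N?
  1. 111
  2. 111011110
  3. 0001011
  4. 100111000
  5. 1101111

111: accepted
111011110: accepted
0001011: accepted
100111000: accepted
1101111: accepted

5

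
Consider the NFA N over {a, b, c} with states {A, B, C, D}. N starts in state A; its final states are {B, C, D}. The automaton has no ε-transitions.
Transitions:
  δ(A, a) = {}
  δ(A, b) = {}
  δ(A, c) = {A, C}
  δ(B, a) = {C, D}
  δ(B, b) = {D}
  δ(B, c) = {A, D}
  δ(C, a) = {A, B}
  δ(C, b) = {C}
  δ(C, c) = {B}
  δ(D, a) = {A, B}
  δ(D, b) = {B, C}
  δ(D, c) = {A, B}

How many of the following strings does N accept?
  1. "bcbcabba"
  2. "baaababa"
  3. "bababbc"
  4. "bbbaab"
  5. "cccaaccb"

"bcbcabba": rejected
"baaababa": rejected
"bababbc": rejected
"bbbaab": rejected
"cccaaccb": accepted

1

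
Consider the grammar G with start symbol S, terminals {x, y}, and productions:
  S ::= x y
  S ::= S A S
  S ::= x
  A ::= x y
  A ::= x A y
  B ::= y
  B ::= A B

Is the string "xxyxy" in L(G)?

yes

S ⇒ SAS ⇒ xAS ⇒ xxyS ⇒ xxyxy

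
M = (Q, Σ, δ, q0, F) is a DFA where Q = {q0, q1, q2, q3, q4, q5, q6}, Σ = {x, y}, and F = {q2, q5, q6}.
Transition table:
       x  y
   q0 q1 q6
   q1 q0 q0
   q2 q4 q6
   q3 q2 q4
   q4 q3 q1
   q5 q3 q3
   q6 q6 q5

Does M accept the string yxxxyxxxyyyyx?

q0 --y--> q6
q6 --x--> q6
q6 --x--> q6
q6 --x--> q6
q6 --y--> q5
q5 --x--> q3
q3 --x--> q2
q2 --x--> q4
q4 --y--> q1
q1 --y--> q0
q0 --y--> q6
q6 --y--> q5
q5 --x--> q3
End in state q3, which is not an accepting state.

rejected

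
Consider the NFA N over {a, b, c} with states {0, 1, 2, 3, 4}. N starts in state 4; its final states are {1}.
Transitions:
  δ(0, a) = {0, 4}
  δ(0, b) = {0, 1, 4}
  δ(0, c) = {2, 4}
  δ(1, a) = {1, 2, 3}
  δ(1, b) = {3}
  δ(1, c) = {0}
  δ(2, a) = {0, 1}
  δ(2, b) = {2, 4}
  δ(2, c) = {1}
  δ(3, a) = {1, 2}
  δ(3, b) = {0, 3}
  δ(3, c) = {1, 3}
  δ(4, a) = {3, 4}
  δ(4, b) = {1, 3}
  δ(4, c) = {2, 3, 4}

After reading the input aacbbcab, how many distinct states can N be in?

5

Start: {4}
read a: {3, 4}
read a: {1, 2, 3, 4}
read c: {0, 1, 2, 3, 4}
read b: {0, 1, 2, 3, 4}
read b: {0, 1, 2, 3, 4}
read c: {0, 1, 2, 3, 4}
read a: {0, 1, 2, 3, 4}
read b: {0, 1, 2, 3, 4}
Final reachable set {0, 1, 2, 3, 4} has 5 states.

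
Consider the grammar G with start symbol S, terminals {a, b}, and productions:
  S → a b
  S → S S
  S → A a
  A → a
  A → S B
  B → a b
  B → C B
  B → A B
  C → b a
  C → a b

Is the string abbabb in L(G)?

no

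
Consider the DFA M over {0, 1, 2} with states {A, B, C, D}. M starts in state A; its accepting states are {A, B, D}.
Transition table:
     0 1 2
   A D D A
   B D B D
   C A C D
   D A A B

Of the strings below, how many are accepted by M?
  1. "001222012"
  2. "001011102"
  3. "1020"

3

"001222012": accepted
"001011102": accepted
"1020": accepted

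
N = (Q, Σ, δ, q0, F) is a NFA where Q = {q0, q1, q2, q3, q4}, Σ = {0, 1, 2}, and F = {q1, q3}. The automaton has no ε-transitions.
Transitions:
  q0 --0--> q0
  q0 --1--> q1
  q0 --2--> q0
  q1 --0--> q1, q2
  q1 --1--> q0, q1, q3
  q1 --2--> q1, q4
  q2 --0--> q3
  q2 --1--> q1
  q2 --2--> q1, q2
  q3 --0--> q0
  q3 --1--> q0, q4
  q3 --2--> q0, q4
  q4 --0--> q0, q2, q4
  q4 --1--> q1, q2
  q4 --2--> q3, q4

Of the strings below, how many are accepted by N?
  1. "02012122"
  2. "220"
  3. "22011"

"02012122": accepted
"220": rejected
"22011": accepted

2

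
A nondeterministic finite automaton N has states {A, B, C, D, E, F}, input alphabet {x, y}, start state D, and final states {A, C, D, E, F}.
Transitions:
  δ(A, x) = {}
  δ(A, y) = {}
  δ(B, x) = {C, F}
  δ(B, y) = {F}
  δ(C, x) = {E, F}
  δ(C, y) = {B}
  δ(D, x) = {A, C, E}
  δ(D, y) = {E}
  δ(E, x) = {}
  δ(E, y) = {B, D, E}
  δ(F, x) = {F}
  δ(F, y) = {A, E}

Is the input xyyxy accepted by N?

accepted

Start: {D}
read x: {A, C, E}
read y: {B, D, E}
read y: {B, D, E, F}
read x: {A, C, E, F}
read y: {A, B, D, E}
Reachable ∩ accepting = {A, D, E} — nonempty.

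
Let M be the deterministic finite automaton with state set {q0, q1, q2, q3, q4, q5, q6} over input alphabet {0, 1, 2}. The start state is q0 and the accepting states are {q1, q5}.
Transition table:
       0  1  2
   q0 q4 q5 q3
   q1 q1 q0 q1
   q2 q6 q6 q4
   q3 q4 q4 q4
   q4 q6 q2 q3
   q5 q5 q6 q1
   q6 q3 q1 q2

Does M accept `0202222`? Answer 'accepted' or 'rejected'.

rejected

q0 --0--> q4
q4 --2--> q3
q3 --0--> q4
q4 --2--> q3
q3 --2--> q4
q4 --2--> q3
q3 --2--> q4
End in state q4, which is not an accepting state.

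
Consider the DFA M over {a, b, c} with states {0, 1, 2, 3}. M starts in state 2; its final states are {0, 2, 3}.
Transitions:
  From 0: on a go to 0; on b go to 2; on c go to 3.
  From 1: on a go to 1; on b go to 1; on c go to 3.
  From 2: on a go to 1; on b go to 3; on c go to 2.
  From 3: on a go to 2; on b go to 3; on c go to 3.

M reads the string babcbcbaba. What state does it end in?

2

2 --b--> 3
3 --a--> 2
2 --b--> 3
3 --c--> 3
3 --b--> 3
3 --c--> 3
3 --b--> 3
3 --a--> 2
2 --b--> 3
3 --a--> 2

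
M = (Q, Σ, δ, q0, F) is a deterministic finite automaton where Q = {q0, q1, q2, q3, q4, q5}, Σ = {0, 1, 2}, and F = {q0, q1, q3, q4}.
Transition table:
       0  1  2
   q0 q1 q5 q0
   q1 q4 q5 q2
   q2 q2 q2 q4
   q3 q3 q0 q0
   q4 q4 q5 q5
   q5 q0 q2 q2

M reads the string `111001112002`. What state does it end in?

q5

q0 --1--> q5
q5 --1--> q2
q2 --1--> q2
q2 --0--> q2
q2 --0--> q2
q2 --1--> q2
q2 --1--> q2
q2 --1--> q2
q2 --2--> q4
q4 --0--> q4
q4 --0--> q4
q4 --2--> q5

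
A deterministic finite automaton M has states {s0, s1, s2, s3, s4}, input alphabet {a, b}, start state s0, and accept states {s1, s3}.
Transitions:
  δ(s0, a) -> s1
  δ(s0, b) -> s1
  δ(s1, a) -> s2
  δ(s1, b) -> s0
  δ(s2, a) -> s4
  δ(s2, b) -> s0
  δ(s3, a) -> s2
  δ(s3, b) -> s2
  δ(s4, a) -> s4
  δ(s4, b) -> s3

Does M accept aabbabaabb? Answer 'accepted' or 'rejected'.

accepted

s0 --a--> s1
s1 --a--> s2
s2 --b--> s0
s0 --b--> s1
s1 --a--> s2
s2 --b--> s0
s0 --a--> s1
s1 --a--> s2
s2 --b--> s0
s0 --b--> s1
End in state s1, which is an accepting state.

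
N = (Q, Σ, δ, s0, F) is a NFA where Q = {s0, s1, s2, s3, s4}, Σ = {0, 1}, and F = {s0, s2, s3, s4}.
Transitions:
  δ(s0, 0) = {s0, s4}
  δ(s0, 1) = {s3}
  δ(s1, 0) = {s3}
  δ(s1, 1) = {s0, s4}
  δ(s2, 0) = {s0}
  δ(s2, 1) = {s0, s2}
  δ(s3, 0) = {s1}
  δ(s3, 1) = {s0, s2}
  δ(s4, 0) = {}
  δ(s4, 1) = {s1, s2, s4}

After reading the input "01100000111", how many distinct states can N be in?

Start: {s0}
read 0: {s0, s4}
read 1: {s1, s2, s3, s4}
read 1: {s0, s1, s2, s4}
read 0: {s0, s3, s4}
read 0: {s0, s1, s4}
read 0: {s0, s3, s4}
read 0: {s0, s1, s4}
read 0: {s0, s3, s4}
read 1: {s0, s1, s2, s3, s4}
read 1: {s0, s1, s2, s3, s4}
read 1: {s0, s1, s2, s3, s4}
Final reachable set {s0, s1, s2, s3, s4} has 5 states.

5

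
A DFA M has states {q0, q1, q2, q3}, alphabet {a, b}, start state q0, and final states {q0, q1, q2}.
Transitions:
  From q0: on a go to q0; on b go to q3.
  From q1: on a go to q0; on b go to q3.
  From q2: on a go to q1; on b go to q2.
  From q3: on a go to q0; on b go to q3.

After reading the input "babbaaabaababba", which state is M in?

q0

q0 --b--> q3
q3 --a--> q0
q0 --b--> q3
q3 --b--> q3
q3 --a--> q0
q0 --a--> q0
q0 --a--> q0
q0 --b--> q3
q3 --a--> q0
q0 --a--> q0
q0 --b--> q3
q3 --a--> q0
q0 --b--> q3
q3 --b--> q3
q3 --a--> q0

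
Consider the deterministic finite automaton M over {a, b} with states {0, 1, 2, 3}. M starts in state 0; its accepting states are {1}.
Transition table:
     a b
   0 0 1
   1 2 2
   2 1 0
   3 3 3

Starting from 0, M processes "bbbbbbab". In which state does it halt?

1

0 --b--> 1
1 --b--> 2
2 --b--> 0
0 --b--> 1
1 --b--> 2
2 --b--> 0
0 --a--> 0
0 --b--> 1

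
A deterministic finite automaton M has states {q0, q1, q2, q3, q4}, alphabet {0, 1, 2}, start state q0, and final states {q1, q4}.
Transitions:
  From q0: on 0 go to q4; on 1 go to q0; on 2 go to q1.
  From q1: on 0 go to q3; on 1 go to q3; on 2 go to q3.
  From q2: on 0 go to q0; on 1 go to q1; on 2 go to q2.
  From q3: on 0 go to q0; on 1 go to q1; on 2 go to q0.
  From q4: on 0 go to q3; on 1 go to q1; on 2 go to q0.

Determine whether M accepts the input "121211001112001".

q0 --1--> q0
q0 --2--> q1
q1 --1--> q3
q3 --2--> q0
q0 --1--> q0
q0 --1--> q0
q0 --0--> q4
q4 --0--> q3
q3 --1--> q1
q1 --1--> q3
q3 --1--> q1
q1 --2--> q3
q3 --0--> q0
q0 --0--> q4
q4 --1--> q1
End in state q1, which is an accepting state.

accepted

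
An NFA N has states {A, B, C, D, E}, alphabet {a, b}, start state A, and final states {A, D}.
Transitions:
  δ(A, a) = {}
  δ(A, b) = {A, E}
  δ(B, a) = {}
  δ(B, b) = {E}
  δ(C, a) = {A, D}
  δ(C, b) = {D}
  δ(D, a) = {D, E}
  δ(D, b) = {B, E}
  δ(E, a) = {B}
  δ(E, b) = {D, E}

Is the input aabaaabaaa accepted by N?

rejected

Start: {A}
read a: {}
The reachable set is empty and stays empty for the remaining 9 symbols.
Reachable ∩ accepting = {} — empty.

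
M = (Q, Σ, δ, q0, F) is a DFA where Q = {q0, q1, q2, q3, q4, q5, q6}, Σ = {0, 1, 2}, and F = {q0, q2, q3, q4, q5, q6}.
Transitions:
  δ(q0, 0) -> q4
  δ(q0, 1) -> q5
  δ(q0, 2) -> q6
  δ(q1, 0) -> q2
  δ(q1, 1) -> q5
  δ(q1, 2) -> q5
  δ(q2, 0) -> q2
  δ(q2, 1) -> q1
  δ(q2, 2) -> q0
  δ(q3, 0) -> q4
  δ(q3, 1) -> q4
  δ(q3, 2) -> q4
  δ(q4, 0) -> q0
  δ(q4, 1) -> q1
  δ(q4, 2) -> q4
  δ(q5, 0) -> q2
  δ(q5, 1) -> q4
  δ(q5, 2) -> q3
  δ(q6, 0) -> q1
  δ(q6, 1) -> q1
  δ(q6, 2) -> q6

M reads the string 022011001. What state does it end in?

q0 --0--> q4
q4 --2--> q4
q4 --2--> q4
q4 --0--> q0
q0 --1--> q5
q5 --1--> q4
q4 --0--> q0
q0 --0--> q4
q4 --1--> q1

q1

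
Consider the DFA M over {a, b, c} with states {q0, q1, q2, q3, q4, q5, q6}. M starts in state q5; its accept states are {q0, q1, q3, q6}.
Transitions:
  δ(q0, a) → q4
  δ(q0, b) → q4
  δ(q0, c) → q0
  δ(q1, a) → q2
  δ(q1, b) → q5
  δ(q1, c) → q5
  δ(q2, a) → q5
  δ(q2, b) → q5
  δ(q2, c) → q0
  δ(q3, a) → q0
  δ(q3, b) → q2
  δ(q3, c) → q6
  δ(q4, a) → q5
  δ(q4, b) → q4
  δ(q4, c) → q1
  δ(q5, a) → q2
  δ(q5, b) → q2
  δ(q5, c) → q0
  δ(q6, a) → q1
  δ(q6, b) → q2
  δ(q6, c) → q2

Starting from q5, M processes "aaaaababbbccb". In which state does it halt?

q5 --a--> q2
q2 --a--> q5
q5 --a--> q2
q2 --a--> q5
q5 --a--> q2
q2 --b--> q5
q5 --a--> q2
q2 --b--> q5
q5 --b--> q2
q2 --b--> q5
q5 --c--> q0
q0 --c--> q0
q0 --b--> q4

q4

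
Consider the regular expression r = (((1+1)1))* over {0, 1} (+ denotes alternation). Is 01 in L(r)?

01 cannot be split into zero or more pieces each matching ((1+1)1).

no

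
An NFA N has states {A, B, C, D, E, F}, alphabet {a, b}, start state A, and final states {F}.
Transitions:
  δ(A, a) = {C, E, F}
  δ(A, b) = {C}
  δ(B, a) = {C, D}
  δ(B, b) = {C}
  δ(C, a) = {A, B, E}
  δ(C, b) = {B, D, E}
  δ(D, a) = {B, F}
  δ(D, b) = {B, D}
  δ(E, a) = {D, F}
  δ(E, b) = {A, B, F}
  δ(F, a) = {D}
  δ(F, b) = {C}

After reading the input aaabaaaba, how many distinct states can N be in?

6

Start: {A}
read a: {C, E, F}
read a: {A, B, D, E, F}
read a: {B, C, D, E, F}
read b: {A, B, C, D, E, F}
read a: {A, B, C, D, E, F}
read a: {A, B, C, D, E, F}
read a: {A, B, C, D, E, F}
read b: {A, B, C, D, E, F}
read a: {A, B, C, D, E, F}
Final reachable set {A, B, C, D, E, F} has 6 states.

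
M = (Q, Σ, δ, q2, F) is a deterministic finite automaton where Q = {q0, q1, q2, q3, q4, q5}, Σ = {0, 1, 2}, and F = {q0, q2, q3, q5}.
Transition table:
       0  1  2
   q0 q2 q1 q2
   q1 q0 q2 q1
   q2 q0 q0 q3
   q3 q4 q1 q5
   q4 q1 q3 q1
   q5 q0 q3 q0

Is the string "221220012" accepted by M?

q2 --2--> q3
q3 --2--> q5
q5 --1--> q3
q3 --2--> q5
q5 --2--> q0
q0 --0--> q2
q2 --0--> q0
q0 --1--> q1
q1 --2--> q1
End in state q1, which is not an accepting state.

rejected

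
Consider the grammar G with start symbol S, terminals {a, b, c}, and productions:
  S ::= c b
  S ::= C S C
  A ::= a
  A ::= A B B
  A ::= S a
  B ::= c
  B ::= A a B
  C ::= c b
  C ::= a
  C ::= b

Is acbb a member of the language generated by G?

S ⇒ CSC ⇒ aSC ⇒ acbC ⇒ acbb

yes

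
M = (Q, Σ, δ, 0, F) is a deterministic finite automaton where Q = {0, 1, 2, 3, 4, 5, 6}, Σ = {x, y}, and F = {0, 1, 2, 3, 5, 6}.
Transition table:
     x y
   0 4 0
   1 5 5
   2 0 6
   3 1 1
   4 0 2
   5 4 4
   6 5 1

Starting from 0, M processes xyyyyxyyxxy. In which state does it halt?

0 --x--> 4
4 --y--> 2
2 --y--> 6
6 --y--> 1
1 --y--> 5
5 --x--> 4
4 --y--> 2
2 --y--> 6
6 --x--> 5
5 --x--> 4
4 --y--> 2

2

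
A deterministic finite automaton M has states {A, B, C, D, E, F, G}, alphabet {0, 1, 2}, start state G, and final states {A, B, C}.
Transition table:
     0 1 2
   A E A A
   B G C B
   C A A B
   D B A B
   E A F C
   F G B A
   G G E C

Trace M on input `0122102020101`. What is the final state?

F

G --0--> G
G --1--> E
E --2--> C
C --2--> B
B --1--> C
C --0--> A
A --2--> A
A --0--> E
E --2--> C
C --0--> A
A --1--> A
A --0--> E
E --1--> F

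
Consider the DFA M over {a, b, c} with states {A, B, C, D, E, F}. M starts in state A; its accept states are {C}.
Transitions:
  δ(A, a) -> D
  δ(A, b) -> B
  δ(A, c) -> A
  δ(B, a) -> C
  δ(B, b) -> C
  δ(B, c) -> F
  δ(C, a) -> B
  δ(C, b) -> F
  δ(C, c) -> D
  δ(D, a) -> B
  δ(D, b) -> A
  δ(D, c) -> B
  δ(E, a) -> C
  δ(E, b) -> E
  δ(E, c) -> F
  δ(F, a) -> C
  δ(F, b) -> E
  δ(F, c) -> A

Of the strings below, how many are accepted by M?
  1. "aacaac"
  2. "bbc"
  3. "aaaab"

1

"aacaac": rejected
"bbc": rejected
"aaaab": accepted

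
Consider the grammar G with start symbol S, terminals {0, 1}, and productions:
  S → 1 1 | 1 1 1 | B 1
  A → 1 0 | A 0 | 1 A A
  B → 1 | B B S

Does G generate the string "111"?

yes

S ⇒ 111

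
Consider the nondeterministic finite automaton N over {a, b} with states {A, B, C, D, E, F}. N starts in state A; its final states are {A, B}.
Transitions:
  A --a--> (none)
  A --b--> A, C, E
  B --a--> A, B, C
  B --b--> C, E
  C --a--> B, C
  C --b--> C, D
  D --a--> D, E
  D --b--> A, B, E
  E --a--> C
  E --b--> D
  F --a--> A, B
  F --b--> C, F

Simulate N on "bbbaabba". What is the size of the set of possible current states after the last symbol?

Start: {A}
read b: {A, C, E}
read b: {A, C, D, E}
read b: {A, B, C, D, E}
read a: {A, B, C, D, E}
read a: {A, B, C, D, E}
read b: {A, B, C, D, E}
read b: {A, B, C, D, E}
read a: {A, B, C, D, E}
Final reachable set {A, B, C, D, E} has 5 states.

5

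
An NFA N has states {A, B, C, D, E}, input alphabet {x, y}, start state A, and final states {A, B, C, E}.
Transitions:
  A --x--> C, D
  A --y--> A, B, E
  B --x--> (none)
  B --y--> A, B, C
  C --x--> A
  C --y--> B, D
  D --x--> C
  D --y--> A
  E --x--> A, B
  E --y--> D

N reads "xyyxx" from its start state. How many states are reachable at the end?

Start: {A}
read x: {C, D}
read y: {A, B, D}
read y: {A, B, C, E}
read x: {A, B, C, D}
read x: {A, C, D}
Final reachable set {A, C, D} has 3 states.

3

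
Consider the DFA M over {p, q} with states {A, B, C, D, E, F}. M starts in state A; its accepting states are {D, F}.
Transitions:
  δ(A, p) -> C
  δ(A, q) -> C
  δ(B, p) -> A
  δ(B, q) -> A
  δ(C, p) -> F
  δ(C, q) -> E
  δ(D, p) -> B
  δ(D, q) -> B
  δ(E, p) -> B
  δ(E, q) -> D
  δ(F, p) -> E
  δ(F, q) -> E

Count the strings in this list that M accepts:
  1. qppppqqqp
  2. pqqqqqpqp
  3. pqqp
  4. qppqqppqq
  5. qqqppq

qppppqqqp: rejected
pqqqqqpqp: rejected
pqqp: rejected
qppqqppqq: accepted
qqqppq: rejected

1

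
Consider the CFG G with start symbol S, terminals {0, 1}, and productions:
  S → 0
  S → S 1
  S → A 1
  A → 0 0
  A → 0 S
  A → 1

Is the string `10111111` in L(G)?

no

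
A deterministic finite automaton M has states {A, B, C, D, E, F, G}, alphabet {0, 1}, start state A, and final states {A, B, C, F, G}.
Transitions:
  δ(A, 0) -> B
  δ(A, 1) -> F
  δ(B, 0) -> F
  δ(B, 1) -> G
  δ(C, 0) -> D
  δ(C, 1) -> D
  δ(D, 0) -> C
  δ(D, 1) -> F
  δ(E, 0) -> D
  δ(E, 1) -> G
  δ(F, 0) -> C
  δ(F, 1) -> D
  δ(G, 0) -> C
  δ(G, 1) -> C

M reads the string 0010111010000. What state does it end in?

A --0--> B
B --0--> F
F --1--> D
D --0--> C
C --1--> D
D --1--> F
F --1--> D
D --0--> C
C --1--> D
D --0--> C
C --0--> D
D --0--> C
C --0--> D

D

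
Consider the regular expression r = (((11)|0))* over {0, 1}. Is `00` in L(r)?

Split into 2 pieces 0 · 0; each matches ((11)|0).

yes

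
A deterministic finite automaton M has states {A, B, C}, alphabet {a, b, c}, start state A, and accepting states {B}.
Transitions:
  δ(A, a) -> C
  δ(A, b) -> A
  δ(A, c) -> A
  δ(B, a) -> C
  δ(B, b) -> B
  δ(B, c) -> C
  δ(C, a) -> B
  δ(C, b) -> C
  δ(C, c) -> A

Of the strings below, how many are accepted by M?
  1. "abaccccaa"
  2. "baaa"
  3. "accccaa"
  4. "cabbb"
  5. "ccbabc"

2

"abaccccaa": accepted
"baaa": rejected
"accccaa": accepted
"cabbb": rejected
"ccbabc": rejected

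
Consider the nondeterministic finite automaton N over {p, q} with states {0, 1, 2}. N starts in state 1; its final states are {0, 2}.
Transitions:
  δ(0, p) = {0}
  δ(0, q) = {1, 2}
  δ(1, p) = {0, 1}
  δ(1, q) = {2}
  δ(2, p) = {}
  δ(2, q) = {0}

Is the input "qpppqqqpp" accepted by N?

Start: {1}
read q: {2}
read p: {}
The reachable set is empty and stays empty for the remaining 7 symbols.
Reachable ∩ accepting = {} — empty.

rejected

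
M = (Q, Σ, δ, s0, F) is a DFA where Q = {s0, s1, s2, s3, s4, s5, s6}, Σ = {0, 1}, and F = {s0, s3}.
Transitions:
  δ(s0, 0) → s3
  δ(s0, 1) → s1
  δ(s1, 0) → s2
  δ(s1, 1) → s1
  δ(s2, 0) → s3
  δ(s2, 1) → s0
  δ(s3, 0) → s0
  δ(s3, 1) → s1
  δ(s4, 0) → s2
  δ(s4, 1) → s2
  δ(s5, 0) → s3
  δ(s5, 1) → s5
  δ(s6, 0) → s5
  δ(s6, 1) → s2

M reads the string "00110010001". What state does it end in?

s1

s0 --0--> s3
s3 --0--> s0
s0 --1--> s1
s1 --1--> s1
s1 --0--> s2
s2 --0--> s3
s3 --1--> s1
s1 --0--> s2
s2 --0--> s3
s3 --0--> s0
s0 --1--> s1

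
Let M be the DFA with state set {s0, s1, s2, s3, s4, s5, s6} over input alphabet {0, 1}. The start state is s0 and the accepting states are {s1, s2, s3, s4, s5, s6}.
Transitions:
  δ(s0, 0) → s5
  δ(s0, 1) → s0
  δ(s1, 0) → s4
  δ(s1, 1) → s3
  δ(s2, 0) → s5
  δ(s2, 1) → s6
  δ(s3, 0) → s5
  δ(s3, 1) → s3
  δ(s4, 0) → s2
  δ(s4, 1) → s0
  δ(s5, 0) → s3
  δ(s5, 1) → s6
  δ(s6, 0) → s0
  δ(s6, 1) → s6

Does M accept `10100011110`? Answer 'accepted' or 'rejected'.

accepted

s0 --1--> s0
s0 --0--> s5
s5 --1--> s6
s6 --0--> s0
s0 --0--> s5
s5 --0--> s3
s3 --1--> s3
s3 --1--> s3
s3 --1--> s3
s3 --1--> s3
s3 --0--> s5
End in state s5, which is an accepting state.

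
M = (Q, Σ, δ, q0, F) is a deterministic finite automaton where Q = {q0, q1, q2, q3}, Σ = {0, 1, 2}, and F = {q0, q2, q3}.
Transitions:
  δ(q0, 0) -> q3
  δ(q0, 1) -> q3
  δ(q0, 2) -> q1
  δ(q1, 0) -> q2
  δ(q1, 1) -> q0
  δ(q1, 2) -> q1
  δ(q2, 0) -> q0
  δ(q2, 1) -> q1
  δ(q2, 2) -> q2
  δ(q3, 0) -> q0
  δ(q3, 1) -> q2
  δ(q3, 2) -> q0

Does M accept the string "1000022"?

rejected

q0 --1--> q3
q3 --0--> q0
q0 --0--> q3
q3 --0--> q0
q0 --0--> q3
q3 --2--> q0
q0 --2--> q1
End in state q1, which is not an accepting state.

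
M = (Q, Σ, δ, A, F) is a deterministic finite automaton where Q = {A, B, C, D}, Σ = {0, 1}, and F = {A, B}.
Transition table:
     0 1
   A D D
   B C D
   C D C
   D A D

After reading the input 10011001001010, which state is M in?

A --1--> D
D --0--> A
A --0--> D
D --1--> D
D --1--> D
D --0--> A
A --0--> D
D --1--> D
D --0--> A
A --0--> D
D --1--> D
D --0--> A
A --1--> D
D --0--> A

A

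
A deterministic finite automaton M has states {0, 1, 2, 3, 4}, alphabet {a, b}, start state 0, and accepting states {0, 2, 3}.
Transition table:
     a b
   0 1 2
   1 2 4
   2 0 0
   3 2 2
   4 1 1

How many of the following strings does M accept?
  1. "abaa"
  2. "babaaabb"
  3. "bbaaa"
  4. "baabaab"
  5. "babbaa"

"abaa": accepted
"babaaabb": accepted
"bbaaa": accepted
"baabaab": accepted
"babbaa": accepted

5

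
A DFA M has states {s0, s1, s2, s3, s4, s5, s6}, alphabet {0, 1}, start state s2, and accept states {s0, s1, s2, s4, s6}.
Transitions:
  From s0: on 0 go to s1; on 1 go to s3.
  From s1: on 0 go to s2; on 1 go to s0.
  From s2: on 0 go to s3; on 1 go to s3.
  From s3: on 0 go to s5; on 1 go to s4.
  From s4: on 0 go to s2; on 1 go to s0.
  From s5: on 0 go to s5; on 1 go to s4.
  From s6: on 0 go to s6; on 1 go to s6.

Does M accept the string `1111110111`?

s2 --1--> s3
s3 --1--> s4
s4 --1--> s0
s0 --1--> s3
s3 --1--> s4
s4 --1--> s0
s0 --0--> s1
s1 --1--> s0
s0 --1--> s3
s3 --1--> s4
End in state s4, which is an accepting state.

accepted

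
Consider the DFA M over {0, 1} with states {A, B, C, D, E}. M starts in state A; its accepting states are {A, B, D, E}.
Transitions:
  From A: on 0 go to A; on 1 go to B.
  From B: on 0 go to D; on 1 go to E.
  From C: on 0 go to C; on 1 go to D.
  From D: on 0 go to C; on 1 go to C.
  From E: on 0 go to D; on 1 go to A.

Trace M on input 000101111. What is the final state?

D

A --0--> A
A --0--> A
A --0--> A
A --1--> B
B --0--> D
D --1--> C
C --1--> D
D --1--> C
C --1--> D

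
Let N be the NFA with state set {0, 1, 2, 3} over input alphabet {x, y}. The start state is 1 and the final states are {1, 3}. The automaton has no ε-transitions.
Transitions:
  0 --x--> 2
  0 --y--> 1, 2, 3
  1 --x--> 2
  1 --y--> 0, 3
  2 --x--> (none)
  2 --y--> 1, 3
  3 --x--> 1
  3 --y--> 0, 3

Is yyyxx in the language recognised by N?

rejected

Start: {1}
read y: {0, 3}
read y: {0, 1, 2, 3}
read y: {0, 1, 2, 3}
read x: {1, 2}
read x: {2}
Reachable ∩ accepting = {} — empty.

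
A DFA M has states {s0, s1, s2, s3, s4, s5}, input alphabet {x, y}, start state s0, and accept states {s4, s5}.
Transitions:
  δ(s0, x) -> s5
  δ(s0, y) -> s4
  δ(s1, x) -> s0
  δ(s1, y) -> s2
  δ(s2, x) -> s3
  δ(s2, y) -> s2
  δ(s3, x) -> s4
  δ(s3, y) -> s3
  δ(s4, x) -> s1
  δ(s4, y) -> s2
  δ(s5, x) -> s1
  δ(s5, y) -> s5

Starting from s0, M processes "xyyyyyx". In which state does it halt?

s0 --x--> s5
s5 --y--> s5
s5 --y--> s5
s5 --y--> s5
s5 --y--> s5
s5 --y--> s5
s5 --x--> s1

s1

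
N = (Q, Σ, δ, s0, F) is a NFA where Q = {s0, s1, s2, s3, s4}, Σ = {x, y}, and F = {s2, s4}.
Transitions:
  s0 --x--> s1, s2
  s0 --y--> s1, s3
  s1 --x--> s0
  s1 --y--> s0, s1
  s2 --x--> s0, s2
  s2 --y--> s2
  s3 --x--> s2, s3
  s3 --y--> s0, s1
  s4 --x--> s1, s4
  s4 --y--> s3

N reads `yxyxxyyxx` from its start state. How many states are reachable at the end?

Start: {s0}
read y: {s1, s3}
read x: {s0, s2, s3}
read y: {s0, s1, s2, s3}
read x: {s0, s1, s2, s3}
read x: {s0, s1, s2, s3}
read y: {s0, s1, s2, s3}
read y: {s0, s1, s2, s3}
read x: {s0, s1, s2, s3}
read x: {s0, s1, s2, s3}
Final reachable set {s0, s1, s2, s3} has 4 states.

4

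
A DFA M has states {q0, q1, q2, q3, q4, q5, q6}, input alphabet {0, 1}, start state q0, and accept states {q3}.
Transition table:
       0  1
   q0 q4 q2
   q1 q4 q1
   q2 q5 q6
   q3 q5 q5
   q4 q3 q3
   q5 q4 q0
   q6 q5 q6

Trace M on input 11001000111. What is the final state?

q0 --1--> q2
q2 --1--> q6
q6 --0--> q5
q5 --0--> q4
q4 --1--> q3
q3 --0--> q5
q5 --0--> q4
q4 --0--> q3
q3 --1--> q5
q5 --1--> q0
q0 --1--> q2

q2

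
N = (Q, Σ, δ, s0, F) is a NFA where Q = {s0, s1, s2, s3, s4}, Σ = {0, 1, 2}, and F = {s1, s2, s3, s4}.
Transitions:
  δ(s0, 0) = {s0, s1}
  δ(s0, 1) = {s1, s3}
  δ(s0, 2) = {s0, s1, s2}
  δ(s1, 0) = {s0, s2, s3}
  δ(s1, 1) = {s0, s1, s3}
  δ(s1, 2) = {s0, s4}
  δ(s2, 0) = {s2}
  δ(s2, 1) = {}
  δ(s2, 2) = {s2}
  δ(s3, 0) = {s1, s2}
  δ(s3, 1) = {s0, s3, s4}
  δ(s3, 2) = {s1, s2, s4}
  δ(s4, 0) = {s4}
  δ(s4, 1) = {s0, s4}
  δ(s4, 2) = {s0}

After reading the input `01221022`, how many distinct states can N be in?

4

Start: {s0}
read 0: {s0, s1}
read 1: {s0, s1, s3}
read 2: {s0, s1, s2, s4}
read 2: {s0, s1, s2, s4}
read 1: {s0, s1, s3, s4}
read 0: {s0, s1, s2, s3, s4}
read 2: {s0, s1, s2, s4}
read 2: {s0, s1, s2, s4}
Final reachable set {s0, s1, s2, s4} has 4 states.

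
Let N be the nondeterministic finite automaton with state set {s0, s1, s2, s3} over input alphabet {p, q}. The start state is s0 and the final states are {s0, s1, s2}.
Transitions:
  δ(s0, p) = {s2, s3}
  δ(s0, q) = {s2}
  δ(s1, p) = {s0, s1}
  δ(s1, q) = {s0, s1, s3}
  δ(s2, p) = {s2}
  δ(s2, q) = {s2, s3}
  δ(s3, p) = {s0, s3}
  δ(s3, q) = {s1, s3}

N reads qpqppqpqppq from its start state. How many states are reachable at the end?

4

Start: {s0}
read q: {s2}
read p: {s2}
read q: {s2, s3}
read p: {s0, s2, s3}
read p: {s0, s2, s3}
read q: {s1, s2, s3}
read p: {s0, s1, s2, s3}
read q: {s0, s1, s2, s3}
read p: {s0, s1, s2, s3}
read p: {s0, s1, s2, s3}
read q: {s0, s1, s2, s3}
Final reachable set {s0, s1, s2, s3} has 4 states.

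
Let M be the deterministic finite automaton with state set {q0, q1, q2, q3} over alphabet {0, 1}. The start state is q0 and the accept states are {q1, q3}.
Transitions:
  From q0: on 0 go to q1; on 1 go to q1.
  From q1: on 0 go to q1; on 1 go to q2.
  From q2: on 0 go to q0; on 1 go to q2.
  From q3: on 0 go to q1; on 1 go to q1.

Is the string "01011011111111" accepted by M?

rejected

q0 --0--> q1
q1 --1--> q2
q2 --0--> q0
q0 --1--> q1
q1 --1--> q2
q2 --0--> q0
q0 --1--> q1
q1 --1--> q2
q2 --1--> q2
q2 --1--> q2
q2 --1--> q2
q2 --1--> q2
q2 --1--> q2
q2 --1--> q2
End in state q2, which is not an accepting state.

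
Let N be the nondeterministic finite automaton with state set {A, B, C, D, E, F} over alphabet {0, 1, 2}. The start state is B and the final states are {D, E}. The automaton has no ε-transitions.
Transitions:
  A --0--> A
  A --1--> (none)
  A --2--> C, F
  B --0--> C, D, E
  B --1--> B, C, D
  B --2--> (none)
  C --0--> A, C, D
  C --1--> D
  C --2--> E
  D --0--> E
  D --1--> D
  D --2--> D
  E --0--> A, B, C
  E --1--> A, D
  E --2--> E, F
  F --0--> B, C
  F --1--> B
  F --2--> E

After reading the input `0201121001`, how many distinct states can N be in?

Start: {B}
read 0: {C, D, E}
read 2: {D, E, F}
read 0: {A, B, C, E}
read 1: {A, B, C, D}
read 1: {B, C, D}
read 2: {D, E}
read 1: {A, D}
read 0: {A, E}
read 0: {A, B, C}
read 1: {B, C, D}
Final reachable set {B, C, D} has 3 states.

3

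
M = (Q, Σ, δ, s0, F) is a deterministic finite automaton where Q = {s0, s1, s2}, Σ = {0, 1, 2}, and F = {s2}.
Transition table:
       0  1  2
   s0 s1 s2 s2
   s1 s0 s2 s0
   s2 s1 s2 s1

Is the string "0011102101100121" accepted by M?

accepted

s0 --0--> s1
s1 --0--> s0
s0 --1--> s2
s2 --1--> s2
s2 --1--> s2
s2 --0--> s1
s1 --2--> s0
s0 --1--> s2
s2 --0--> s1
s1 --1--> s2
s2 --1--> s2
s2 --0--> s1
s1 --0--> s0
s0 --1--> s2
s2 --2--> s1
s1 --1--> s2
End in state s2, which is an accepting state.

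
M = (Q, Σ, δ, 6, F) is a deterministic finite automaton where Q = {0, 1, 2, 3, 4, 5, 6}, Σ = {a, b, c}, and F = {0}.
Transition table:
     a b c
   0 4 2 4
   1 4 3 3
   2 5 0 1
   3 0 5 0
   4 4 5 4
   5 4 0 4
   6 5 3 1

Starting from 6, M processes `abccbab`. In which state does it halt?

5

6 --a--> 5
5 --b--> 0
0 --c--> 4
4 --c--> 4
4 --b--> 5
5 --a--> 4
4 --b--> 5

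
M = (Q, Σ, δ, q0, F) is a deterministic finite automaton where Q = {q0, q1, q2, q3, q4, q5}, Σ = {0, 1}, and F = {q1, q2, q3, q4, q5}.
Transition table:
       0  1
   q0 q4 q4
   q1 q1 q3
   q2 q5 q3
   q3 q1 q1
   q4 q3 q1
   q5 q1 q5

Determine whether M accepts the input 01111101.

q0 --0--> q4
q4 --1--> q1
q1 --1--> q3
q3 --1--> q1
q1 --1--> q3
q3 --1--> q1
q1 --0--> q1
q1 --1--> q3
End in state q3, which is an accepting state.

accepted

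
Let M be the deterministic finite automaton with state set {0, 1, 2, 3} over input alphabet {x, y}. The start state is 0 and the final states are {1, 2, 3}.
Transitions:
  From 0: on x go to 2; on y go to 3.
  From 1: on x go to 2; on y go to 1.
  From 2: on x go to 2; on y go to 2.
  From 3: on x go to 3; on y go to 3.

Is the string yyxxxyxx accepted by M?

accepted

0 --y--> 3
3 --y--> 3
3 --x--> 3
3 --x--> 3
3 --x--> 3
3 --y--> 3
3 --x--> 3
3 --x--> 3
End in state 3, which is an accepting state.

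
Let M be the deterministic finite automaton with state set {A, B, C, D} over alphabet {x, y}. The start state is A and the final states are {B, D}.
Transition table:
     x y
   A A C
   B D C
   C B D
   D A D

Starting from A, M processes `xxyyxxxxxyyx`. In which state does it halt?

A

A --x--> A
A --x--> A
A --y--> C
C --y--> D
D --x--> A
A --x--> A
A --x--> A
A --x--> A
A --x--> A
A --y--> C
C --y--> D
D --x--> A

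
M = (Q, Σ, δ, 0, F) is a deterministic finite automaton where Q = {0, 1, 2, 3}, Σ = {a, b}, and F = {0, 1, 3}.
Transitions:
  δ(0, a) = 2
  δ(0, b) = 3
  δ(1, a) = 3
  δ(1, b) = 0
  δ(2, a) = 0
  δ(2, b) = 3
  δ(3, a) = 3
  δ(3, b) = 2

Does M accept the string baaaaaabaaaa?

0 --b--> 3
3 --a--> 3
3 --a--> 3
3 --a--> 3
3 --a--> 3
3 --a--> 3
3 --a--> 3
3 --b--> 2
2 --a--> 0
0 --a--> 2
2 --a--> 0
0 --a--> 2
End in state 2, which is not an accepting state.

rejected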